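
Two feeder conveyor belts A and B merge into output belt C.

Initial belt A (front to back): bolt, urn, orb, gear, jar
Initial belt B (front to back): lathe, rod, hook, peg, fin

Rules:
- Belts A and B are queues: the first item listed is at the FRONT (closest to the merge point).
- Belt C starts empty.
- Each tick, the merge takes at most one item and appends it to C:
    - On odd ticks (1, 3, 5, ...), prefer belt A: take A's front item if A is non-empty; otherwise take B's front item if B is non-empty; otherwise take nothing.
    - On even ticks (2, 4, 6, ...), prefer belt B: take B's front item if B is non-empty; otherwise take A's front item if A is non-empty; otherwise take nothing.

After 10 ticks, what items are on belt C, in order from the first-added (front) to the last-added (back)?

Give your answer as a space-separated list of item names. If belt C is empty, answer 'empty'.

Tick 1: prefer A, take bolt from A; A=[urn,orb,gear,jar] B=[lathe,rod,hook,peg,fin] C=[bolt]
Tick 2: prefer B, take lathe from B; A=[urn,orb,gear,jar] B=[rod,hook,peg,fin] C=[bolt,lathe]
Tick 3: prefer A, take urn from A; A=[orb,gear,jar] B=[rod,hook,peg,fin] C=[bolt,lathe,urn]
Tick 4: prefer B, take rod from B; A=[orb,gear,jar] B=[hook,peg,fin] C=[bolt,lathe,urn,rod]
Tick 5: prefer A, take orb from A; A=[gear,jar] B=[hook,peg,fin] C=[bolt,lathe,urn,rod,orb]
Tick 6: prefer B, take hook from B; A=[gear,jar] B=[peg,fin] C=[bolt,lathe,urn,rod,orb,hook]
Tick 7: prefer A, take gear from A; A=[jar] B=[peg,fin] C=[bolt,lathe,urn,rod,orb,hook,gear]
Tick 8: prefer B, take peg from B; A=[jar] B=[fin] C=[bolt,lathe,urn,rod,orb,hook,gear,peg]
Tick 9: prefer A, take jar from A; A=[-] B=[fin] C=[bolt,lathe,urn,rod,orb,hook,gear,peg,jar]
Tick 10: prefer B, take fin from B; A=[-] B=[-] C=[bolt,lathe,urn,rod,orb,hook,gear,peg,jar,fin]

Answer: bolt lathe urn rod orb hook gear peg jar fin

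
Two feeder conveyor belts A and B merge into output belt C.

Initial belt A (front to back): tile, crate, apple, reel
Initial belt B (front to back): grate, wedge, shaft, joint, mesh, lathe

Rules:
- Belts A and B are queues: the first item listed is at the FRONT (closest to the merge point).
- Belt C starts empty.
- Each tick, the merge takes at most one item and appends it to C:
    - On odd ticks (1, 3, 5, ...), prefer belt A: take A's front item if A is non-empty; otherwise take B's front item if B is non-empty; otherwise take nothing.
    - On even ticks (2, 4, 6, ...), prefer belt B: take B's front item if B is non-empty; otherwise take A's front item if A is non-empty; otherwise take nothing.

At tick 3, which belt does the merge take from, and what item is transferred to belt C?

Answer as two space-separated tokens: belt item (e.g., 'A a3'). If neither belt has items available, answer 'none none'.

Tick 1: prefer A, take tile from A; A=[crate,apple,reel] B=[grate,wedge,shaft,joint,mesh,lathe] C=[tile]
Tick 2: prefer B, take grate from B; A=[crate,apple,reel] B=[wedge,shaft,joint,mesh,lathe] C=[tile,grate]
Tick 3: prefer A, take crate from A; A=[apple,reel] B=[wedge,shaft,joint,mesh,lathe] C=[tile,grate,crate]

Answer: A crate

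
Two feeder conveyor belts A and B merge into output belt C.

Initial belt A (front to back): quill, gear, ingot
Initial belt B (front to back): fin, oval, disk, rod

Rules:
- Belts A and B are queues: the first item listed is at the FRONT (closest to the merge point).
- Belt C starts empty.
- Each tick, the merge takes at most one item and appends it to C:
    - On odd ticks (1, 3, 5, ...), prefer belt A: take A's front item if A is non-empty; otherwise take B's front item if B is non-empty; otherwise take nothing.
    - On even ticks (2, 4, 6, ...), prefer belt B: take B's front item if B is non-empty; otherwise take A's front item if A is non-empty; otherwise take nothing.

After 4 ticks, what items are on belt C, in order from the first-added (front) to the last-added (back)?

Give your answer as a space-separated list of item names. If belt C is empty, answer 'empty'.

Answer: quill fin gear oval

Derivation:
Tick 1: prefer A, take quill from A; A=[gear,ingot] B=[fin,oval,disk,rod] C=[quill]
Tick 2: prefer B, take fin from B; A=[gear,ingot] B=[oval,disk,rod] C=[quill,fin]
Tick 3: prefer A, take gear from A; A=[ingot] B=[oval,disk,rod] C=[quill,fin,gear]
Tick 4: prefer B, take oval from B; A=[ingot] B=[disk,rod] C=[quill,fin,gear,oval]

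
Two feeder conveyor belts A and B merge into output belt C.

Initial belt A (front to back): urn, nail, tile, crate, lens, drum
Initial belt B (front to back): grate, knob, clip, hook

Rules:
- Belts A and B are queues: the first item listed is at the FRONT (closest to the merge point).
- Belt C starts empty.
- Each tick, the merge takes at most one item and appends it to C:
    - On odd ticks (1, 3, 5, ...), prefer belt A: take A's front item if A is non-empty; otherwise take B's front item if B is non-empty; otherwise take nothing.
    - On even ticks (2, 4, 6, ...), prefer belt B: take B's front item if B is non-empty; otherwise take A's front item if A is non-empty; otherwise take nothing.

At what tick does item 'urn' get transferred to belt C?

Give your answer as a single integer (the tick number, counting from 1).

Tick 1: prefer A, take urn from A; A=[nail,tile,crate,lens,drum] B=[grate,knob,clip,hook] C=[urn]

Answer: 1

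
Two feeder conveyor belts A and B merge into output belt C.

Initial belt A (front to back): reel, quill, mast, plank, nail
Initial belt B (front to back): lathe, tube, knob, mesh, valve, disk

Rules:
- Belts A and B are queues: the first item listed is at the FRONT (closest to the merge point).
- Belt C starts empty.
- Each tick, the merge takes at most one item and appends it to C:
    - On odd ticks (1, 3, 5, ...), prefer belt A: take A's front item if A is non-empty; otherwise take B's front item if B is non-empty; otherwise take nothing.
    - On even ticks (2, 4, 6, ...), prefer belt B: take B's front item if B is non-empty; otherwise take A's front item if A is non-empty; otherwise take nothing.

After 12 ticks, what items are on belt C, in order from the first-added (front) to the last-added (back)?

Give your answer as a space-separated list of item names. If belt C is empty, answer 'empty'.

Tick 1: prefer A, take reel from A; A=[quill,mast,plank,nail] B=[lathe,tube,knob,mesh,valve,disk] C=[reel]
Tick 2: prefer B, take lathe from B; A=[quill,mast,plank,nail] B=[tube,knob,mesh,valve,disk] C=[reel,lathe]
Tick 3: prefer A, take quill from A; A=[mast,plank,nail] B=[tube,knob,mesh,valve,disk] C=[reel,lathe,quill]
Tick 4: prefer B, take tube from B; A=[mast,plank,nail] B=[knob,mesh,valve,disk] C=[reel,lathe,quill,tube]
Tick 5: prefer A, take mast from A; A=[plank,nail] B=[knob,mesh,valve,disk] C=[reel,lathe,quill,tube,mast]
Tick 6: prefer B, take knob from B; A=[plank,nail] B=[mesh,valve,disk] C=[reel,lathe,quill,tube,mast,knob]
Tick 7: prefer A, take plank from A; A=[nail] B=[mesh,valve,disk] C=[reel,lathe,quill,tube,mast,knob,plank]
Tick 8: prefer B, take mesh from B; A=[nail] B=[valve,disk] C=[reel,lathe,quill,tube,mast,knob,plank,mesh]
Tick 9: prefer A, take nail from A; A=[-] B=[valve,disk] C=[reel,lathe,quill,tube,mast,knob,plank,mesh,nail]
Tick 10: prefer B, take valve from B; A=[-] B=[disk] C=[reel,lathe,quill,tube,mast,knob,plank,mesh,nail,valve]
Tick 11: prefer A, take disk from B; A=[-] B=[-] C=[reel,lathe,quill,tube,mast,knob,plank,mesh,nail,valve,disk]
Tick 12: prefer B, both empty, nothing taken; A=[-] B=[-] C=[reel,lathe,quill,tube,mast,knob,plank,mesh,nail,valve,disk]

Answer: reel lathe quill tube mast knob plank mesh nail valve disk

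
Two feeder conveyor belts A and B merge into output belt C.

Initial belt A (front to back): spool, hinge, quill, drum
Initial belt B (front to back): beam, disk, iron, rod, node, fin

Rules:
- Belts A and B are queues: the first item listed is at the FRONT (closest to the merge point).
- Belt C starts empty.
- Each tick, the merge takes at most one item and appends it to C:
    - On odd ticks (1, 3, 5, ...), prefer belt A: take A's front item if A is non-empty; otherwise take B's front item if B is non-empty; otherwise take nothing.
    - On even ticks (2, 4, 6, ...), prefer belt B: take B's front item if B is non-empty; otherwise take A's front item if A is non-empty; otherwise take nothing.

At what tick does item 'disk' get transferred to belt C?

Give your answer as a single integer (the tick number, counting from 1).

Answer: 4

Derivation:
Tick 1: prefer A, take spool from A; A=[hinge,quill,drum] B=[beam,disk,iron,rod,node,fin] C=[spool]
Tick 2: prefer B, take beam from B; A=[hinge,quill,drum] B=[disk,iron,rod,node,fin] C=[spool,beam]
Tick 3: prefer A, take hinge from A; A=[quill,drum] B=[disk,iron,rod,node,fin] C=[spool,beam,hinge]
Tick 4: prefer B, take disk from B; A=[quill,drum] B=[iron,rod,node,fin] C=[spool,beam,hinge,disk]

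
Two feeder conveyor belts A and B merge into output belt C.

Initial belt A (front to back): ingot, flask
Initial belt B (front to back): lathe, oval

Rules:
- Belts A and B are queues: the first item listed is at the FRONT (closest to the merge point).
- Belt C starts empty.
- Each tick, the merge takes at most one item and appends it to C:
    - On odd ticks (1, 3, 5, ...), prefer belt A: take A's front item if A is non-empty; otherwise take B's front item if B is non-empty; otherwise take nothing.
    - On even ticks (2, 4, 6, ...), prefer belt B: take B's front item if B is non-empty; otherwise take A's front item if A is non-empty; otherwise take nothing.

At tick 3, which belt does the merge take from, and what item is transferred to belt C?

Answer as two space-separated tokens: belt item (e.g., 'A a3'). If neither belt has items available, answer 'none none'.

Tick 1: prefer A, take ingot from A; A=[flask] B=[lathe,oval] C=[ingot]
Tick 2: prefer B, take lathe from B; A=[flask] B=[oval] C=[ingot,lathe]
Tick 3: prefer A, take flask from A; A=[-] B=[oval] C=[ingot,lathe,flask]

Answer: A flask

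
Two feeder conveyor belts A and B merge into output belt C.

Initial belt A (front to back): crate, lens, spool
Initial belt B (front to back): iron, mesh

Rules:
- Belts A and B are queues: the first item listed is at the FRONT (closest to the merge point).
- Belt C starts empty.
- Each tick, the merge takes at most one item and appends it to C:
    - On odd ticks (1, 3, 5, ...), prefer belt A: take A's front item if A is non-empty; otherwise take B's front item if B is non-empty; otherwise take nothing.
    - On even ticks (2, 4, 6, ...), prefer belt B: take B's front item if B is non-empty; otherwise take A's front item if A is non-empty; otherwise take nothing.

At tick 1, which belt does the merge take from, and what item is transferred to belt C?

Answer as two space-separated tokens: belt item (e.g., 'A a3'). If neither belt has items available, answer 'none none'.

Tick 1: prefer A, take crate from A; A=[lens,spool] B=[iron,mesh] C=[crate]

Answer: A crate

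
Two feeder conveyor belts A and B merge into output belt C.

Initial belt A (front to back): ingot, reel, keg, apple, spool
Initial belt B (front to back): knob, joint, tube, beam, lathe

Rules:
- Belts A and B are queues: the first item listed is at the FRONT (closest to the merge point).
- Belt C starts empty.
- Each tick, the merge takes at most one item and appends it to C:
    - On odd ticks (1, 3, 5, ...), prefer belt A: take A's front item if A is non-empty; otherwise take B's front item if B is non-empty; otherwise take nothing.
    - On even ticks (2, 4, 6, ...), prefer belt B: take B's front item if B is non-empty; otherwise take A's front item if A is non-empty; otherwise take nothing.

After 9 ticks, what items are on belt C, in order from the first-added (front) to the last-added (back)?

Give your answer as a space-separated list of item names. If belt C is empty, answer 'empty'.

Answer: ingot knob reel joint keg tube apple beam spool

Derivation:
Tick 1: prefer A, take ingot from A; A=[reel,keg,apple,spool] B=[knob,joint,tube,beam,lathe] C=[ingot]
Tick 2: prefer B, take knob from B; A=[reel,keg,apple,spool] B=[joint,tube,beam,lathe] C=[ingot,knob]
Tick 3: prefer A, take reel from A; A=[keg,apple,spool] B=[joint,tube,beam,lathe] C=[ingot,knob,reel]
Tick 4: prefer B, take joint from B; A=[keg,apple,spool] B=[tube,beam,lathe] C=[ingot,knob,reel,joint]
Tick 5: prefer A, take keg from A; A=[apple,spool] B=[tube,beam,lathe] C=[ingot,knob,reel,joint,keg]
Tick 6: prefer B, take tube from B; A=[apple,spool] B=[beam,lathe] C=[ingot,knob,reel,joint,keg,tube]
Tick 7: prefer A, take apple from A; A=[spool] B=[beam,lathe] C=[ingot,knob,reel,joint,keg,tube,apple]
Tick 8: prefer B, take beam from B; A=[spool] B=[lathe] C=[ingot,knob,reel,joint,keg,tube,apple,beam]
Tick 9: prefer A, take spool from A; A=[-] B=[lathe] C=[ingot,knob,reel,joint,keg,tube,apple,beam,spool]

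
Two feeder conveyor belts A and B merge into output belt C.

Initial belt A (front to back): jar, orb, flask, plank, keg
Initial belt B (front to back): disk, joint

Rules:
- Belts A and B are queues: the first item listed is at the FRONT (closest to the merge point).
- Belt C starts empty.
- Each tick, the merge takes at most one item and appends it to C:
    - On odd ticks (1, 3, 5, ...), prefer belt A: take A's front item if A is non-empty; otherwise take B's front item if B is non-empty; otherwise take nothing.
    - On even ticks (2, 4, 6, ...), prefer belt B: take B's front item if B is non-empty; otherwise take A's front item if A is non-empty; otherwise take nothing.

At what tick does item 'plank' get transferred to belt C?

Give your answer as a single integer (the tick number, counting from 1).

Answer: 6

Derivation:
Tick 1: prefer A, take jar from A; A=[orb,flask,plank,keg] B=[disk,joint] C=[jar]
Tick 2: prefer B, take disk from B; A=[orb,flask,plank,keg] B=[joint] C=[jar,disk]
Tick 3: prefer A, take orb from A; A=[flask,plank,keg] B=[joint] C=[jar,disk,orb]
Tick 4: prefer B, take joint from B; A=[flask,plank,keg] B=[-] C=[jar,disk,orb,joint]
Tick 5: prefer A, take flask from A; A=[plank,keg] B=[-] C=[jar,disk,orb,joint,flask]
Tick 6: prefer B, take plank from A; A=[keg] B=[-] C=[jar,disk,orb,joint,flask,plank]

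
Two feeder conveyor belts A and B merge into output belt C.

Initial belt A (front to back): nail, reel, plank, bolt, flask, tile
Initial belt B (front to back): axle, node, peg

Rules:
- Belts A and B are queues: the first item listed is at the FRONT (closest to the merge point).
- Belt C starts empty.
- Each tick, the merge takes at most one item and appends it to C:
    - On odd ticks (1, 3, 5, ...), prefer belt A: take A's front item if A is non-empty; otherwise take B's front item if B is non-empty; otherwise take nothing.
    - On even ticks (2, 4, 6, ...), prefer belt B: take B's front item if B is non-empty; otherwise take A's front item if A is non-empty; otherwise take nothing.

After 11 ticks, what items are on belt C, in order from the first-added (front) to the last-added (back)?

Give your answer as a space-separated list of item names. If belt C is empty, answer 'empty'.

Tick 1: prefer A, take nail from A; A=[reel,plank,bolt,flask,tile] B=[axle,node,peg] C=[nail]
Tick 2: prefer B, take axle from B; A=[reel,plank,bolt,flask,tile] B=[node,peg] C=[nail,axle]
Tick 3: prefer A, take reel from A; A=[plank,bolt,flask,tile] B=[node,peg] C=[nail,axle,reel]
Tick 4: prefer B, take node from B; A=[plank,bolt,flask,tile] B=[peg] C=[nail,axle,reel,node]
Tick 5: prefer A, take plank from A; A=[bolt,flask,tile] B=[peg] C=[nail,axle,reel,node,plank]
Tick 6: prefer B, take peg from B; A=[bolt,flask,tile] B=[-] C=[nail,axle,reel,node,plank,peg]
Tick 7: prefer A, take bolt from A; A=[flask,tile] B=[-] C=[nail,axle,reel,node,plank,peg,bolt]
Tick 8: prefer B, take flask from A; A=[tile] B=[-] C=[nail,axle,reel,node,plank,peg,bolt,flask]
Tick 9: prefer A, take tile from A; A=[-] B=[-] C=[nail,axle,reel,node,plank,peg,bolt,flask,tile]
Tick 10: prefer B, both empty, nothing taken; A=[-] B=[-] C=[nail,axle,reel,node,plank,peg,bolt,flask,tile]
Tick 11: prefer A, both empty, nothing taken; A=[-] B=[-] C=[nail,axle,reel,node,plank,peg,bolt,flask,tile]

Answer: nail axle reel node plank peg bolt flask tile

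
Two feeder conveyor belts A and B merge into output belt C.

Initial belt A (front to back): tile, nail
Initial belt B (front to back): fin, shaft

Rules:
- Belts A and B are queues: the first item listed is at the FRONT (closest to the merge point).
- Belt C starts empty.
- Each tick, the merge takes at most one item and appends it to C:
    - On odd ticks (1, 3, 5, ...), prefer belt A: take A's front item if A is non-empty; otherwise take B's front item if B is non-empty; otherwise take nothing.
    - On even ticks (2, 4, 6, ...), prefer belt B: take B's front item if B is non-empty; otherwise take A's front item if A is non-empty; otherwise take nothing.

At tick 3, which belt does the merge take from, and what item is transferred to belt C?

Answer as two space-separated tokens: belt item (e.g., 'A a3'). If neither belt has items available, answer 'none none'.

Answer: A nail

Derivation:
Tick 1: prefer A, take tile from A; A=[nail] B=[fin,shaft] C=[tile]
Tick 2: prefer B, take fin from B; A=[nail] B=[shaft] C=[tile,fin]
Tick 3: prefer A, take nail from A; A=[-] B=[shaft] C=[tile,fin,nail]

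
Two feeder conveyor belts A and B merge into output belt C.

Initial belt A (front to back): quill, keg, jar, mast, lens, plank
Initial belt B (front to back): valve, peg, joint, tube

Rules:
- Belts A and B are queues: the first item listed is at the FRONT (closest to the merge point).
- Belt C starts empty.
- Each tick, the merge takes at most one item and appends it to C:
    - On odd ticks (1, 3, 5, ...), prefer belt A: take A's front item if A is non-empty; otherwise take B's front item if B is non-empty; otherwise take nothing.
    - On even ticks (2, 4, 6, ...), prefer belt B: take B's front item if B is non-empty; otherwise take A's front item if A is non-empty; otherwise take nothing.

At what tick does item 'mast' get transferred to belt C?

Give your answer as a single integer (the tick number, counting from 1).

Answer: 7

Derivation:
Tick 1: prefer A, take quill from A; A=[keg,jar,mast,lens,plank] B=[valve,peg,joint,tube] C=[quill]
Tick 2: prefer B, take valve from B; A=[keg,jar,mast,lens,plank] B=[peg,joint,tube] C=[quill,valve]
Tick 3: prefer A, take keg from A; A=[jar,mast,lens,plank] B=[peg,joint,tube] C=[quill,valve,keg]
Tick 4: prefer B, take peg from B; A=[jar,mast,lens,plank] B=[joint,tube] C=[quill,valve,keg,peg]
Tick 5: prefer A, take jar from A; A=[mast,lens,plank] B=[joint,tube] C=[quill,valve,keg,peg,jar]
Tick 6: prefer B, take joint from B; A=[mast,lens,plank] B=[tube] C=[quill,valve,keg,peg,jar,joint]
Tick 7: prefer A, take mast from A; A=[lens,plank] B=[tube] C=[quill,valve,keg,peg,jar,joint,mast]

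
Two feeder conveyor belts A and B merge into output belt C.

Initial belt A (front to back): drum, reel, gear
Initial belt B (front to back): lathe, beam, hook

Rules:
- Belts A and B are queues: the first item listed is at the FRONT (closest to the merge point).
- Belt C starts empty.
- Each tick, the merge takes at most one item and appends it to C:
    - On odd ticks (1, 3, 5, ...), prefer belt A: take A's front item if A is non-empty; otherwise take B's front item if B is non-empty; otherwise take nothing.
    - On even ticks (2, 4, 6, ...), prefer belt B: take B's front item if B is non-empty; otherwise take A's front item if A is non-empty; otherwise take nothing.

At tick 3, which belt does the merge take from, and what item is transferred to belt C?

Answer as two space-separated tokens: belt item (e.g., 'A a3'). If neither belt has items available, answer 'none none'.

Tick 1: prefer A, take drum from A; A=[reel,gear] B=[lathe,beam,hook] C=[drum]
Tick 2: prefer B, take lathe from B; A=[reel,gear] B=[beam,hook] C=[drum,lathe]
Tick 3: prefer A, take reel from A; A=[gear] B=[beam,hook] C=[drum,lathe,reel]

Answer: A reel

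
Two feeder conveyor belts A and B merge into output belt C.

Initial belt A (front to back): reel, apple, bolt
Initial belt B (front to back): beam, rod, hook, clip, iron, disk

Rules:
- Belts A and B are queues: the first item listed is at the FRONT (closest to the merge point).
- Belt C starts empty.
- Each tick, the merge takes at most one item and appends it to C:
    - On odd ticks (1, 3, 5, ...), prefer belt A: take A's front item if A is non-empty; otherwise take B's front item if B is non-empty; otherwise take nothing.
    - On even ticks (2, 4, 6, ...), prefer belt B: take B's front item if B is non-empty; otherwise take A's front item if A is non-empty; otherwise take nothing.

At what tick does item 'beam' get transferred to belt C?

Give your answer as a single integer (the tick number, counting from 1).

Tick 1: prefer A, take reel from A; A=[apple,bolt] B=[beam,rod,hook,clip,iron,disk] C=[reel]
Tick 2: prefer B, take beam from B; A=[apple,bolt] B=[rod,hook,clip,iron,disk] C=[reel,beam]

Answer: 2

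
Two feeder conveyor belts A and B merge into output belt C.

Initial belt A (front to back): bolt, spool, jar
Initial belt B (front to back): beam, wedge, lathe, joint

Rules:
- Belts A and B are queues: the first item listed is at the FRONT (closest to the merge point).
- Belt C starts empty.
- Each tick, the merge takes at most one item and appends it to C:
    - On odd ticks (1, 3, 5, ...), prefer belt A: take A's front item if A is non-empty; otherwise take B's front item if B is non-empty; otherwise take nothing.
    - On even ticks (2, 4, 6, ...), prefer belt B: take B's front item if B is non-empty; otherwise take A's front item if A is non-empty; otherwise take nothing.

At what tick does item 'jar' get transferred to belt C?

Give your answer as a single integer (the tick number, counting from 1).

Tick 1: prefer A, take bolt from A; A=[spool,jar] B=[beam,wedge,lathe,joint] C=[bolt]
Tick 2: prefer B, take beam from B; A=[spool,jar] B=[wedge,lathe,joint] C=[bolt,beam]
Tick 3: prefer A, take spool from A; A=[jar] B=[wedge,lathe,joint] C=[bolt,beam,spool]
Tick 4: prefer B, take wedge from B; A=[jar] B=[lathe,joint] C=[bolt,beam,spool,wedge]
Tick 5: prefer A, take jar from A; A=[-] B=[lathe,joint] C=[bolt,beam,spool,wedge,jar]

Answer: 5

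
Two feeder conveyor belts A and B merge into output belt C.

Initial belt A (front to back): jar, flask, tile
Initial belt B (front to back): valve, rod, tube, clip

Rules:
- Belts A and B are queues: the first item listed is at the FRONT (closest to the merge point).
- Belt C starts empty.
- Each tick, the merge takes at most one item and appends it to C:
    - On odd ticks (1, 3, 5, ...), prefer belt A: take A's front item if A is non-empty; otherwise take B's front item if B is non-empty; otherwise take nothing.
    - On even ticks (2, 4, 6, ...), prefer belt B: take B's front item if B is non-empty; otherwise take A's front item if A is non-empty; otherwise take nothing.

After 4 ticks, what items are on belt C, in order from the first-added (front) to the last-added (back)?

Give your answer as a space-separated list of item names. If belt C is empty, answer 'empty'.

Tick 1: prefer A, take jar from A; A=[flask,tile] B=[valve,rod,tube,clip] C=[jar]
Tick 2: prefer B, take valve from B; A=[flask,tile] B=[rod,tube,clip] C=[jar,valve]
Tick 3: prefer A, take flask from A; A=[tile] B=[rod,tube,clip] C=[jar,valve,flask]
Tick 4: prefer B, take rod from B; A=[tile] B=[tube,clip] C=[jar,valve,flask,rod]

Answer: jar valve flask rod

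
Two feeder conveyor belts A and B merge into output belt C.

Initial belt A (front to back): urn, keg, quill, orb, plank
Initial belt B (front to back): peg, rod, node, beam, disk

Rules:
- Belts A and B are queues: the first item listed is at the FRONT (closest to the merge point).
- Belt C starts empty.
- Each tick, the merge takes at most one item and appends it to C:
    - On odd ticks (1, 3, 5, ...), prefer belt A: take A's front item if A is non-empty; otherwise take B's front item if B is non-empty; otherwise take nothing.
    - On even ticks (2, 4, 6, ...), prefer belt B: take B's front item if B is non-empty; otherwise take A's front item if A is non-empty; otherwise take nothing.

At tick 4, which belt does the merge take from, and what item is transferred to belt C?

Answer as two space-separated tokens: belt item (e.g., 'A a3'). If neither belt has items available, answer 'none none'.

Answer: B rod

Derivation:
Tick 1: prefer A, take urn from A; A=[keg,quill,orb,plank] B=[peg,rod,node,beam,disk] C=[urn]
Tick 2: prefer B, take peg from B; A=[keg,quill,orb,plank] B=[rod,node,beam,disk] C=[urn,peg]
Tick 3: prefer A, take keg from A; A=[quill,orb,plank] B=[rod,node,beam,disk] C=[urn,peg,keg]
Tick 4: prefer B, take rod from B; A=[quill,orb,plank] B=[node,beam,disk] C=[urn,peg,keg,rod]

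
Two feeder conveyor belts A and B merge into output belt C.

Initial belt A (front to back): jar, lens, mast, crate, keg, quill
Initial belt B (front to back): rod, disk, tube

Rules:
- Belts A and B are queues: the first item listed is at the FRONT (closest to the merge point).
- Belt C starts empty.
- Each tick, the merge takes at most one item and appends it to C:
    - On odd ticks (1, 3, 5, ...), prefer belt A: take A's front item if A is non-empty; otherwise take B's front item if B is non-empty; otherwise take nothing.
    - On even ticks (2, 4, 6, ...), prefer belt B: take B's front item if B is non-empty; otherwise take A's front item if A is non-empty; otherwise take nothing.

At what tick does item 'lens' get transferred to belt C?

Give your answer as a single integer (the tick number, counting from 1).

Tick 1: prefer A, take jar from A; A=[lens,mast,crate,keg,quill] B=[rod,disk,tube] C=[jar]
Tick 2: prefer B, take rod from B; A=[lens,mast,crate,keg,quill] B=[disk,tube] C=[jar,rod]
Tick 3: prefer A, take lens from A; A=[mast,crate,keg,quill] B=[disk,tube] C=[jar,rod,lens]

Answer: 3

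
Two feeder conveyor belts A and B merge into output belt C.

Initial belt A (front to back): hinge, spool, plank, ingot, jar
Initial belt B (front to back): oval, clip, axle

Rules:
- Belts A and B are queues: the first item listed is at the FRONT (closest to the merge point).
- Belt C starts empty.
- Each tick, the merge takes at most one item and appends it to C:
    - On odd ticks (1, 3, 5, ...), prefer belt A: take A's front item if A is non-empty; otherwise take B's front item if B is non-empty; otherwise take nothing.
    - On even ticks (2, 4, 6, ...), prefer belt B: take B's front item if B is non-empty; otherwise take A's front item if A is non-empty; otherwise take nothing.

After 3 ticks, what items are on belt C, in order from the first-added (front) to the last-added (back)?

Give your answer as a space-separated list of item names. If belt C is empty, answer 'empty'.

Answer: hinge oval spool

Derivation:
Tick 1: prefer A, take hinge from A; A=[spool,plank,ingot,jar] B=[oval,clip,axle] C=[hinge]
Tick 2: prefer B, take oval from B; A=[spool,plank,ingot,jar] B=[clip,axle] C=[hinge,oval]
Tick 3: prefer A, take spool from A; A=[plank,ingot,jar] B=[clip,axle] C=[hinge,oval,spool]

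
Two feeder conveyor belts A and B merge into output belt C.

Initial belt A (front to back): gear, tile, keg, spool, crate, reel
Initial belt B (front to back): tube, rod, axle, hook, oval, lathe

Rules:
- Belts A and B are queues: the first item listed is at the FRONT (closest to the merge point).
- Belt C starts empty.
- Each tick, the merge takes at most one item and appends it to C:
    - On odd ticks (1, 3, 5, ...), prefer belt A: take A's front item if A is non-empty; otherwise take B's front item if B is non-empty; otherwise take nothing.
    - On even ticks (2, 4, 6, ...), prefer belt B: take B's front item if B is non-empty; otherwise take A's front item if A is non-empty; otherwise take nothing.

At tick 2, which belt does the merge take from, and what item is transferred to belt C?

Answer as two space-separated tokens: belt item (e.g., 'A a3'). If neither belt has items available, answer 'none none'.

Tick 1: prefer A, take gear from A; A=[tile,keg,spool,crate,reel] B=[tube,rod,axle,hook,oval,lathe] C=[gear]
Tick 2: prefer B, take tube from B; A=[tile,keg,spool,crate,reel] B=[rod,axle,hook,oval,lathe] C=[gear,tube]

Answer: B tube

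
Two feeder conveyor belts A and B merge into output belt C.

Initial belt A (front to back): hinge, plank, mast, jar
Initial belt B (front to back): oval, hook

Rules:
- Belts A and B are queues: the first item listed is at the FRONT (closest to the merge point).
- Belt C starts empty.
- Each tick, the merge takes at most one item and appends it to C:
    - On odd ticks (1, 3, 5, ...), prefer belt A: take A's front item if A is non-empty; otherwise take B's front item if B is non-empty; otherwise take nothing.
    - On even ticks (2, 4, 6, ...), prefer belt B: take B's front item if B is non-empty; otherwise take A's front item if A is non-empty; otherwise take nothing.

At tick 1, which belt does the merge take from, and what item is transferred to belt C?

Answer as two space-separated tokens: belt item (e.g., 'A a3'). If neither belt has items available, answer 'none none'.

Answer: A hinge

Derivation:
Tick 1: prefer A, take hinge from A; A=[plank,mast,jar] B=[oval,hook] C=[hinge]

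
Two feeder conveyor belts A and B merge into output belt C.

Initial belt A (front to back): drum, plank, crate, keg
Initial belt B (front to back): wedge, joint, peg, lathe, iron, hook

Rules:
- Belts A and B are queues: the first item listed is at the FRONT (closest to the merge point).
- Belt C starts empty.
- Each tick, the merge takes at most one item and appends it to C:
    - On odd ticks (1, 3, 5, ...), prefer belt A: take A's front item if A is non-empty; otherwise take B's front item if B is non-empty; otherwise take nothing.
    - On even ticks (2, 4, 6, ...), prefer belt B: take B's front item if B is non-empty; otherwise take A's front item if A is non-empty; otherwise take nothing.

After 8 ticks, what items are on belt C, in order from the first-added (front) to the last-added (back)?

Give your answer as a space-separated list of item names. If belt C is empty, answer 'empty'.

Answer: drum wedge plank joint crate peg keg lathe

Derivation:
Tick 1: prefer A, take drum from A; A=[plank,crate,keg] B=[wedge,joint,peg,lathe,iron,hook] C=[drum]
Tick 2: prefer B, take wedge from B; A=[plank,crate,keg] B=[joint,peg,lathe,iron,hook] C=[drum,wedge]
Tick 3: prefer A, take plank from A; A=[crate,keg] B=[joint,peg,lathe,iron,hook] C=[drum,wedge,plank]
Tick 4: prefer B, take joint from B; A=[crate,keg] B=[peg,lathe,iron,hook] C=[drum,wedge,plank,joint]
Tick 5: prefer A, take crate from A; A=[keg] B=[peg,lathe,iron,hook] C=[drum,wedge,plank,joint,crate]
Tick 6: prefer B, take peg from B; A=[keg] B=[lathe,iron,hook] C=[drum,wedge,plank,joint,crate,peg]
Tick 7: prefer A, take keg from A; A=[-] B=[lathe,iron,hook] C=[drum,wedge,plank,joint,crate,peg,keg]
Tick 8: prefer B, take lathe from B; A=[-] B=[iron,hook] C=[drum,wedge,plank,joint,crate,peg,keg,lathe]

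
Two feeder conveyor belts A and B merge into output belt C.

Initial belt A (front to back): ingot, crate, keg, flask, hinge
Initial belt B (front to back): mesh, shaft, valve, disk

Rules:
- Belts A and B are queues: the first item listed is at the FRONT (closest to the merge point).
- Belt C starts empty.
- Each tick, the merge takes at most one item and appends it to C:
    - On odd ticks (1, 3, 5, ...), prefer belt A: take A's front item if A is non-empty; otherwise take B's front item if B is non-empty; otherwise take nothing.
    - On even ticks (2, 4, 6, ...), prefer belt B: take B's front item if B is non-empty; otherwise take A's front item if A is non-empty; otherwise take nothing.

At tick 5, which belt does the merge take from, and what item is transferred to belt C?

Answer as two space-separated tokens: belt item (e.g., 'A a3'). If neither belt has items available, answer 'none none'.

Tick 1: prefer A, take ingot from A; A=[crate,keg,flask,hinge] B=[mesh,shaft,valve,disk] C=[ingot]
Tick 2: prefer B, take mesh from B; A=[crate,keg,flask,hinge] B=[shaft,valve,disk] C=[ingot,mesh]
Tick 3: prefer A, take crate from A; A=[keg,flask,hinge] B=[shaft,valve,disk] C=[ingot,mesh,crate]
Tick 4: prefer B, take shaft from B; A=[keg,flask,hinge] B=[valve,disk] C=[ingot,mesh,crate,shaft]
Tick 5: prefer A, take keg from A; A=[flask,hinge] B=[valve,disk] C=[ingot,mesh,crate,shaft,keg]

Answer: A keg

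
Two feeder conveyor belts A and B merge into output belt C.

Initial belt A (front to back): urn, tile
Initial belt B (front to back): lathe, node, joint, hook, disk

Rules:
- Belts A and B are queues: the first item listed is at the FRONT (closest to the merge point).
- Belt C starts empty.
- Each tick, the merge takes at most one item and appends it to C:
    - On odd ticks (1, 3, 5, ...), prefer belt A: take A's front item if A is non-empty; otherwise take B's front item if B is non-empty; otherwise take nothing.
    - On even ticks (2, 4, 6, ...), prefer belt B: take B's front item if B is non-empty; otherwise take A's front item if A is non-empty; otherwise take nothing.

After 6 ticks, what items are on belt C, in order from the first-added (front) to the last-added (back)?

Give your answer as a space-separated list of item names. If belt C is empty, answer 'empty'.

Tick 1: prefer A, take urn from A; A=[tile] B=[lathe,node,joint,hook,disk] C=[urn]
Tick 2: prefer B, take lathe from B; A=[tile] B=[node,joint,hook,disk] C=[urn,lathe]
Tick 3: prefer A, take tile from A; A=[-] B=[node,joint,hook,disk] C=[urn,lathe,tile]
Tick 4: prefer B, take node from B; A=[-] B=[joint,hook,disk] C=[urn,lathe,tile,node]
Tick 5: prefer A, take joint from B; A=[-] B=[hook,disk] C=[urn,lathe,tile,node,joint]
Tick 6: prefer B, take hook from B; A=[-] B=[disk] C=[urn,lathe,tile,node,joint,hook]

Answer: urn lathe tile node joint hook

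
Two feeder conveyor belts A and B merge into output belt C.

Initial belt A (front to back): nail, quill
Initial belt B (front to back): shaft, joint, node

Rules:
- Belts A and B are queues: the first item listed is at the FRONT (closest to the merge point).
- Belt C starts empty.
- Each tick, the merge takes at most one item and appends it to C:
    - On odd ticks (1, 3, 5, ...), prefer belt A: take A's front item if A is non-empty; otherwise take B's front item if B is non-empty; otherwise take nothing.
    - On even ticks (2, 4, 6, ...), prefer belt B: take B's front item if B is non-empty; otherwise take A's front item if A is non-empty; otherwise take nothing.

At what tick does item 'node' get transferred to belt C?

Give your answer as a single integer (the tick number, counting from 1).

Tick 1: prefer A, take nail from A; A=[quill] B=[shaft,joint,node] C=[nail]
Tick 2: prefer B, take shaft from B; A=[quill] B=[joint,node] C=[nail,shaft]
Tick 3: prefer A, take quill from A; A=[-] B=[joint,node] C=[nail,shaft,quill]
Tick 4: prefer B, take joint from B; A=[-] B=[node] C=[nail,shaft,quill,joint]
Tick 5: prefer A, take node from B; A=[-] B=[-] C=[nail,shaft,quill,joint,node]

Answer: 5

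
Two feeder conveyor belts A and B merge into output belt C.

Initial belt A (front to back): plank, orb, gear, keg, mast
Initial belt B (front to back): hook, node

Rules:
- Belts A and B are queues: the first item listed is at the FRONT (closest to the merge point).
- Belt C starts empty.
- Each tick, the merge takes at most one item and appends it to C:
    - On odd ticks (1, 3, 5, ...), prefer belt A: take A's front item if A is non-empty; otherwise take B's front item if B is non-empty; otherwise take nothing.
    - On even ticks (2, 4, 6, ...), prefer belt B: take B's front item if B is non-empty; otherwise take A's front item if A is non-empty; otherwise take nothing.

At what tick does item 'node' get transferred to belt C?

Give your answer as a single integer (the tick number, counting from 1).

Tick 1: prefer A, take plank from A; A=[orb,gear,keg,mast] B=[hook,node] C=[plank]
Tick 2: prefer B, take hook from B; A=[orb,gear,keg,mast] B=[node] C=[plank,hook]
Tick 3: prefer A, take orb from A; A=[gear,keg,mast] B=[node] C=[plank,hook,orb]
Tick 4: prefer B, take node from B; A=[gear,keg,mast] B=[-] C=[plank,hook,orb,node]

Answer: 4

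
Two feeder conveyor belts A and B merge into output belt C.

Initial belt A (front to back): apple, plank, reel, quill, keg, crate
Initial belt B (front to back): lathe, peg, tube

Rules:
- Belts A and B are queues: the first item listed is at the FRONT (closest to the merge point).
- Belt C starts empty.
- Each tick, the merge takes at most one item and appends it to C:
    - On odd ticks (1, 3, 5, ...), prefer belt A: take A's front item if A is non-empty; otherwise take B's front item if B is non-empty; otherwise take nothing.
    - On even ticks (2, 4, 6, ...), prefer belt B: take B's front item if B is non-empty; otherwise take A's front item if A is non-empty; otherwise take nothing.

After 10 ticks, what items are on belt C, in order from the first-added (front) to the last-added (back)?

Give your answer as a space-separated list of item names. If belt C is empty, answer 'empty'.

Tick 1: prefer A, take apple from A; A=[plank,reel,quill,keg,crate] B=[lathe,peg,tube] C=[apple]
Tick 2: prefer B, take lathe from B; A=[plank,reel,quill,keg,crate] B=[peg,tube] C=[apple,lathe]
Tick 3: prefer A, take plank from A; A=[reel,quill,keg,crate] B=[peg,tube] C=[apple,lathe,plank]
Tick 4: prefer B, take peg from B; A=[reel,quill,keg,crate] B=[tube] C=[apple,lathe,plank,peg]
Tick 5: prefer A, take reel from A; A=[quill,keg,crate] B=[tube] C=[apple,lathe,plank,peg,reel]
Tick 6: prefer B, take tube from B; A=[quill,keg,crate] B=[-] C=[apple,lathe,plank,peg,reel,tube]
Tick 7: prefer A, take quill from A; A=[keg,crate] B=[-] C=[apple,lathe,plank,peg,reel,tube,quill]
Tick 8: prefer B, take keg from A; A=[crate] B=[-] C=[apple,lathe,plank,peg,reel,tube,quill,keg]
Tick 9: prefer A, take crate from A; A=[-] B=[-] C=[apple,lathe,plank,peg,reel,tube,quill,keg,crate]
Tick 10: prefer B, both empty, nothing taken; A=[-] B=[-] C=[apple,lathe,plank,peg,reel,tube,quill,keg,crate]

Answer: apple lathe plank peg reel tube quill keg crate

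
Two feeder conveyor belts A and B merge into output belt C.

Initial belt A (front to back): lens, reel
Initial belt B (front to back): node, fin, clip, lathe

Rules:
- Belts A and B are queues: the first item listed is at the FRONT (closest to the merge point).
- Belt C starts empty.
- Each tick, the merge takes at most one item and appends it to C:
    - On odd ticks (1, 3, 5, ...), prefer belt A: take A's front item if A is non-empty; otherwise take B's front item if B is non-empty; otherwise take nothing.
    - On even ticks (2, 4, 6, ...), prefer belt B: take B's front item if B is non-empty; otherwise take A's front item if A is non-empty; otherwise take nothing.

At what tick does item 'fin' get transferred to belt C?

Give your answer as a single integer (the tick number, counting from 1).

Answer: 4

Derivation:
Tick 1: prefer A, take lens from A; A=[reel] B=[node,fin,clip,lathe] C=[lens]
Tick 2: prefer B, take node from B; A=[reel] B=[fin,clip,lathe] C=[lens,node]
Tick 3: prefer A, take reel from A; A=[-] B=[fin,clip,lathe] C=[lens,node,reel]
Tick 4: prefer B, take fin from B; A=[-] B=[clip,lathe] C=[lens,node,reel,fin]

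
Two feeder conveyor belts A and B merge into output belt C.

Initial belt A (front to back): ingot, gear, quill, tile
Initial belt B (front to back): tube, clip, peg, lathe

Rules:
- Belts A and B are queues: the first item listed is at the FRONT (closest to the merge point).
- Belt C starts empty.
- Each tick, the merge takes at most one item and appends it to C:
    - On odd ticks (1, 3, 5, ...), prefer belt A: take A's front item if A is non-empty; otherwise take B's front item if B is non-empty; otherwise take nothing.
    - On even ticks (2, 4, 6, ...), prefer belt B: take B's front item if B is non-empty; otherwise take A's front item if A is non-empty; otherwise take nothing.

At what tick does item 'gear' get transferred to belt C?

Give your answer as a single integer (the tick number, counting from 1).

Tick 1: prefer A, take ingot from A; A=[gear,quill,tile] B=[tube,clip,peg,lathe] C=[ingot]
Tick 2: prefer B, take tube from B; A=[gear,quill,tile] B=[clip,peg,lathe] C=[ingot,tube]
Tick 3: prefer A, take gear from A; A=[quill,tile] B=[clip,peg,lathe] C=[ingot,tube,gear]

Answer: 3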